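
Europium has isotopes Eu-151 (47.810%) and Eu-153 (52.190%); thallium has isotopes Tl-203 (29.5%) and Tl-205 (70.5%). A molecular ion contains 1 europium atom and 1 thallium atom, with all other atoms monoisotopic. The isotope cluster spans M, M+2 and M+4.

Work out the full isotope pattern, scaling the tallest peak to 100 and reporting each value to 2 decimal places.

28.72 : 100.00 : 74.93

Europium pattern (n=1): 0.4781 : 0.5219
Thallium pattern (n=1): 0.2950 : 0.7050
Convolve the two distributions (both contribute in 2-u steps):
  M: 0.4781×0.2950 = 0.141040
  M+2: 0.4781×0.7050 + 0.5219×0.2950 = 0.491021
  M+4: 0.5219×0.7050 = 0.367940
Scale to base peak (0.491021) = 100: 28.72 : 100.00 : 74.93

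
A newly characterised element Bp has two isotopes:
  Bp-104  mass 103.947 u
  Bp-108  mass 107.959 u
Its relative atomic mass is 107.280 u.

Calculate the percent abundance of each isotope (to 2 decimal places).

With x = fraction of Bp-104 (so Bp-108 is 1 − x):
103.947·x + 107.959·(1 − x) = 107.280
(103.947 − 107.959)·x = 107.280 − 107.959
x = -0.679 / -4.012 = 0.16924 → 16.92% Bp-104, 83.08% Bp-108.

Bp-104: 16.92%, Bp-108: 83.08%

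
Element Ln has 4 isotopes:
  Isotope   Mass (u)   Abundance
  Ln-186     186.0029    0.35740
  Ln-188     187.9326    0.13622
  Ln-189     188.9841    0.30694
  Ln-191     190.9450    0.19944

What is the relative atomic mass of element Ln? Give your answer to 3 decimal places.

Weight each isotope mass by its fractional abundance: 0.35740 × 186.0029 + 0.13622 × 187.9326 + 0.30694 × 188.9841 + 0.19944 × 190.9450
= 66.47744 + 25.60018 + 58.00678 + 38.08207 = 188.16647 u

188.166 u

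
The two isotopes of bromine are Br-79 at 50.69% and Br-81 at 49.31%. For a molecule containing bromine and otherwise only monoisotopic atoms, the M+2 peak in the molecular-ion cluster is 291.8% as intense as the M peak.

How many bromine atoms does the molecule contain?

With n Br atoms, P(M+2)/P(M) = C(n,1)·p^(n−1)q / p^n = n·q/p = n · 0.4931/0.5069.
n = 2.918 × 0.5069/0.4931 = 3.00 ≈ 3

3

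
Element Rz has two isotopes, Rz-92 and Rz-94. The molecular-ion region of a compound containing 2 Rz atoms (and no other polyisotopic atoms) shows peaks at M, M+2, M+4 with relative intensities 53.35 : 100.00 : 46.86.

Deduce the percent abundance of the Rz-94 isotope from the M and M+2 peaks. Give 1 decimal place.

Let p = fractional abundance of Rz-92. I(M+2)/I(M) = [C(2,1)·p^1·(1−p)] / p^2 = 2·(1−p)/p = 100.00/53.35 = 1.8744
(1−p)/p = 1.8744/2 = 0.9372  ⇒  p = 1/(1 + 0.9372) = 0.5162
Rz-92: 51.6%, Rz-94: 48.4%.

48.4%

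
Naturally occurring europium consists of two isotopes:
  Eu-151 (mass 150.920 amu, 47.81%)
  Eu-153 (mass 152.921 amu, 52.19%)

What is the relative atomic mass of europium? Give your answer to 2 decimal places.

Average mass = Σ (abundance × isotope mass) = 0.4781 × 150.920 + 0.5219 × 152.921
= 72.1549 + 79.8095 = 151.9644 amu

151.96 amu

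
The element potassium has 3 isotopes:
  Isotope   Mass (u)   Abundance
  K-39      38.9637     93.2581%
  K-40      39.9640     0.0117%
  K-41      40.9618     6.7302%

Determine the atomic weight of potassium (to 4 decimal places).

39.0983 u

Ar = Σ fᵢ·mᵢ = 0.932581 × 38.9637 + 0.000117 × 39.9640 + 0.067302 × 40.9618
= 36.33681 + 0.00468 + 2.75681 = 39.09830 u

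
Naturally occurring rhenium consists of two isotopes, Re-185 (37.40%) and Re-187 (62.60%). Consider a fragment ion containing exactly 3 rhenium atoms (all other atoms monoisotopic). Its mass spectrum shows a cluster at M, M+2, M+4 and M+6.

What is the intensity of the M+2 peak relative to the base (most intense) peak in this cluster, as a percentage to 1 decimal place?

Binomial terms of (0.3740 + 0.6260)^3: M 0.0523, M+2 0.2627, M+4 0.4397, M+6 0.2453 → M+4 is the base peak.
P(M+4) = C(3,2) × 0.3740^1 × 0.6260^2 = 3 × 0.3740 × 0.391876 = 0.439685 (base)
P(M+2) = C(3,1) × 0.3740^2 × 0.6260^1 = 3 × 0.139876 × 0.6260 = 0.262687
Relative intensity = 0.262687 / 0.439685 × 100 = 59.7

59.7%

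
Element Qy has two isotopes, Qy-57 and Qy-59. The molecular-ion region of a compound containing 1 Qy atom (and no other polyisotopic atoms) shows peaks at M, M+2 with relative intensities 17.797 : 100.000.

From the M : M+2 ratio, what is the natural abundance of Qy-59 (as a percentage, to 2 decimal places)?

If p is the fraction of Qy that is Qy-57, then I(M+2)/I(M) = [C(1,1)·p^0·(1−p)] / p^1 = 1·(1−p)/p = 100.000/17.797 = 5.6189
(1−p)/p = 5.6189/1 = 5.6189  ⇒  p = 1/(1 + 5.6189) = 0.1511
Qy-57: 15.11%, Qy-59: 84.89%.

84.89%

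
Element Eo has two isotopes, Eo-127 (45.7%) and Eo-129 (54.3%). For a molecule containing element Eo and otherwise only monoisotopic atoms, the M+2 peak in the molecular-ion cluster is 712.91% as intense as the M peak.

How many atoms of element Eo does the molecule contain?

6

For n independent Eo atoms, I(M+2)/I(M) = n · (abundance Eo-129) / (abundance Eo-127) = n · 0.543/0.457.
n = 7.1291 × 0.457/0.543 = 6.00 ≈ 6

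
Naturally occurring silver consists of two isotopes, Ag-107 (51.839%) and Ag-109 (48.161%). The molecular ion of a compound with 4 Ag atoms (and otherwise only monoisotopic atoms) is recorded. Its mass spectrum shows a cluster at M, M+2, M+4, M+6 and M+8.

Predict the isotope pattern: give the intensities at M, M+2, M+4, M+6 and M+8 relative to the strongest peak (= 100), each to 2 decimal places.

19.31 : 71.76 : 100.00 : 61.94 : 14.39

Each Ag atom is independently Ag-107 (p = 0.51839) or Ag-109 (q = 0.48161); the cluster is the binomial expansion (p + q)^4.
P(M) = 0.51839^4 = 0.072215
P(M+2) = 4 × 0.51839^3 × 0.48161^1 = 0.268365
P(M+4) = 6 × 0.51839^2 × 0.48161^2 = 0.373986
P(M+6) = 4 × 0.51839^1 × 0.48161^3 = 0.231634
P(M+8) = 0.48161^4 = 0.053800
The M+4 peak is largest (0.373986); scaling to 100 gives 19.31 : 71.76 : 100.00 : 61.94 : 14.39.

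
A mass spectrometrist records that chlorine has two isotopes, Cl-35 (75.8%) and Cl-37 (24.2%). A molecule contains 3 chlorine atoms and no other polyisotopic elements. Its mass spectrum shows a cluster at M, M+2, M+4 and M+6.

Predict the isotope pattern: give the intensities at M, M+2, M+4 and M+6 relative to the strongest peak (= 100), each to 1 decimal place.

Each Cl atom is independently Cl-35 (p = 0.758) or Cl-37 (q = 0.242); the cluster is the binomial expansion (p + q)^3.
P(M) = 0.758^3 = 0.435520
P(M+2) = 3 × 0.758^2 × 0.242^1 = 0.417133
P(M+4) = 3 × 0.758^1 × 0.242^2 = 0.133175
P(M+6) = 0.242^3 = 0.014172
The M peak is largest (0.435520); scaling to 100 gives 100.0 : 95.8 : 30.6 : 3.3.

100.0 : 95.8 : 30.6 : 3.3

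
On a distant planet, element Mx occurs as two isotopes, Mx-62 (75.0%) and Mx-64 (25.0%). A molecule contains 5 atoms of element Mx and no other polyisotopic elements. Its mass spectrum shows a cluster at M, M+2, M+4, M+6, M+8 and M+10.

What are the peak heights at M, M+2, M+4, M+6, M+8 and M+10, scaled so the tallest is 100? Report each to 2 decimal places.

Expanding (0.750 + 0.250)^5:
P(M) = 0.750^5 = 0.237305
P(M+2) = 5 × 0.750^4 × 0.250^1 = 0.395508
P(M+4) = 10 × 0.750^3 × 0.250^2 = 0.263672
P(M+6) = 10 × 0.750^2 × 0.250^3 = 0.087891
P(M+8) = 5 × 0.750^1 × 0.250^4 = 0.014648
P(M+10) = 0.250^5 = 0.000977
The M+2 peak is largest (0.395508); scaling to 100 gives 60.00 : 100.00 : 66.67 : 22.22 : 3.70 : 0.25.

60.00 : 100.00 : 66.67 : 22.22 : 3.70 : 0.25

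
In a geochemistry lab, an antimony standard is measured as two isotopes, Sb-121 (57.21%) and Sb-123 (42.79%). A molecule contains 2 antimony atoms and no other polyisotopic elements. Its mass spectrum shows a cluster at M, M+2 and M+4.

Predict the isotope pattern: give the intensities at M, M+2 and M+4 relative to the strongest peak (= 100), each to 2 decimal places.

Each Sb atom is independently Sb-121 (p = 0.5721) or Sb-123 (q = 0.4279); the cluster is the binomial expansion (p + q)^2.
P(M) = 0.5721^2 = 0.327298
P(M+2) = 2 × 0.5721^1 × 0.4279^1 = 0.489603
P(M+4) = 0.4279^2 = 0.183098
The M+2 peak is largest (0.489603); scaling to 100 gives 66.85 : 100.00 : 37.40.

66.85 : 100.00 : 37.40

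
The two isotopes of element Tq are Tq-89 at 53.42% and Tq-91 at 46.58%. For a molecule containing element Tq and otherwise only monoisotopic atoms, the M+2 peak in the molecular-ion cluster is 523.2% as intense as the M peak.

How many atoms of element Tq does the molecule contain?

For n independent Tq atoms, I(M+2)/I(M) = n · (abundance Tq-91) / (abundance Tq-89) = n · 0.4658/0.5342.
n = 5.232 × 0.5342/0.4658 = 6.00 ≈ 6

6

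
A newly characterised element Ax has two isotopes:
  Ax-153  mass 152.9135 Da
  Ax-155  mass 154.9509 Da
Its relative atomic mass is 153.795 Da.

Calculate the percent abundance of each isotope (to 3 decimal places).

With x = fraction of Ax-153 (so Ax-155 is 1 − x):
152.9135·x + 154.9509·(1 − x) = 153.795
(152.9135 − 154.9509)·x = 153.795 − 154.9509
x = -1.1559 / -2.0374 = 0.56734 → 56.734% Ax-153, 43.266% Ax-155.

Ax-153: 56.734%, Ax-155: 43.266%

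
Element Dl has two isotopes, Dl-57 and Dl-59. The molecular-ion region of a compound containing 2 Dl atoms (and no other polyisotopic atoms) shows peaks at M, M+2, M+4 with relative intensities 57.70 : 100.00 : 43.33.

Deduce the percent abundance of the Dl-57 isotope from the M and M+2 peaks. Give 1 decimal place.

53.6%

Let p = fractional abundance of Dl-57. I(M+2)/I(M) = [C(2,1)·p^1·(1−p)] / p^2 = 2·(1−p)/p = 100.00/57.70 = 1.7331
(1−p)/p = 1.7331/2 = 0.8666  ⇒  p = 1/(1 + 0.8666) = 0.5357
Dl-57: 53.6%, Dl-59: 46.4%.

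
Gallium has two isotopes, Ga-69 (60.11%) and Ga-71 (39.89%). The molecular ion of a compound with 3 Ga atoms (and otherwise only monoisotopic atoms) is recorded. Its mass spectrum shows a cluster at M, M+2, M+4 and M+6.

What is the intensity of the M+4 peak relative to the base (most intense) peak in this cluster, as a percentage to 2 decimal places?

(0.6011 + 0.3989)^3 gives M 0.2172, M+2 0.4324, M+4 0.2869, M+6 0.0635; the largest is M+2.
P(M+2) = C(3,1) × 0.6011^2 × 0.3989^1 = 3 × 0.36132121 × 0.3989 = 0.432393 (base)
P(M+4) = C(3,2) × 0.6011^1 × 0.3989^2 = 3 × 0.6011 × 0.15912121 = 0.286943
Relative intensity = 0.286943 / 0.432393 × 100 = 66.36

66.36%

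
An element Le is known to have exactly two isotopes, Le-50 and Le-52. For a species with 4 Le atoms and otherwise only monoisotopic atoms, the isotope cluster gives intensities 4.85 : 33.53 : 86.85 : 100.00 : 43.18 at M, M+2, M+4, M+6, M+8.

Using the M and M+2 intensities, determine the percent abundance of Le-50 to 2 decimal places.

36.65%

If p is the fraction of Le that is Le-50, then I(M+2)/I(M) = [C(4,1)·p^3·(1−p)] / p^4 = 4·(1−p)/p = 33.53/4.85 = 6.9134
(1−p)/p = 6.9134/4 = 1.7284  ⇒  p = 1/(1 + 1.7284) = 0.3665
Le-50: 36.65%, Le-52: 63.35%.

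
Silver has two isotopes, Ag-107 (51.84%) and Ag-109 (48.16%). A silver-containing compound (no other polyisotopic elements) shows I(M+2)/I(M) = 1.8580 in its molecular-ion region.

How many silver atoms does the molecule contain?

The M+2/M ratio from n Ag atoms is n · q/p = n · 0.4816/0.5184.
n = 1.8580 × 0.5184/0.4816 = 2.00 ≈ 2

2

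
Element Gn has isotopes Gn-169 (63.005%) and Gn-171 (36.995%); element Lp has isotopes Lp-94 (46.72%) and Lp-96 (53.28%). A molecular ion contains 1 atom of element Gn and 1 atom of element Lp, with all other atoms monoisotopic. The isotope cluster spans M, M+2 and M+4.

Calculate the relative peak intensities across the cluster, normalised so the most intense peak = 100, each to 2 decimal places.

57.88 : 100.00 : 38.76

Element Gn pattern (n=1): 0.63005 : 0.36995
Element Lp pattern (n=1): 0.4672 : 0.5328
Convolve the two distributions (both contribute in 2-u steps):
  M: 0.63005×0.4672 = 0.294359
  M+2: 0.63005×0.5328 + 0.36995×0.4672 = 0.508531
  M+4: 0.36995×0.5328 = 0.197109
Scale to base peak (0.508531) = 100: 57.88 : 100.00 : 38.76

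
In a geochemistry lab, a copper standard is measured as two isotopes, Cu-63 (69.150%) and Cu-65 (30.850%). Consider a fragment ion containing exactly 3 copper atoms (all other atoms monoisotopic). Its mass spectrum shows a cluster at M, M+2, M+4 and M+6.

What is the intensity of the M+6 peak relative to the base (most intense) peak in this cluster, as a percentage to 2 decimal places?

Binomial terms of (0.69150 + 0.30850)^3: M 0.3307, M+2 0.4425, M+4 0.1974, M+6 0.0294 → M+2 is the base peak.
P(M+2) = C(3,1) × 0.69150^2 × 0.30850^1 = 3 × 0.47817225 × 0.3085 = 0.442548 (base)
P(M+6) = C(3,3) × 0.69150^0 × 0.30850^3 = 1 × 1.0000 × 0.02936064 = 0.029361
Relative intensity = 0.029361 / 0.442548 × 100 = 6.63

6.63%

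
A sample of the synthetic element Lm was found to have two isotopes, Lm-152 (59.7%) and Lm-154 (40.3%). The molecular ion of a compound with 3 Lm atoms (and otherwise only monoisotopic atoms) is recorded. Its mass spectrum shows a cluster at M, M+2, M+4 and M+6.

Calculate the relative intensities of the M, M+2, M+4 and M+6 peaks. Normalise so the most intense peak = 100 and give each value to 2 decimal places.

Expanding (0.597 + 0.403)^3:
P(M) = 0.597^3 = 0.212776
P(M+2) = 3 × 0.597^2 × 0.403^1 = 0.430898
P(M+4) = 3 × 0.597^1 × 0.403^2 = 0.290875
P(M+6) = 0.403^3 = 0.065451
The M+2 peak is largest (0.430898); scaling to 100 gives 49.38 : 100.00 : 67.50 : 15.19.

49.38 : 100.00 : 67.50 : 15.19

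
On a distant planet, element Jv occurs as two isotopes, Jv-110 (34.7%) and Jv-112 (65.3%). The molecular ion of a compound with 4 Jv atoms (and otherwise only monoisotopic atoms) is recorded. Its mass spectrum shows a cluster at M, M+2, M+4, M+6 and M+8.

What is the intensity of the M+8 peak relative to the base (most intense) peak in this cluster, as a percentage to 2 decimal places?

(0.347 + 0.653)^4 gives M 0.0145, M+2 0.1091, M+4 0.3081, M+6 0.3865, M+8 0.1818; the largest is M+6.
P(M+6) = C(4,3) × 0.347^1 × 0.653^3 = 4 × 0.3470 × 0.27844508 = 0.386482 (base)
P(M+8) = C(4,4) × 0.347^0 × 0.653^4 = 1 × 1.0000 × 0.18182464 = 0.181825
Relative intensity = 0.181825 / 0.386482 × 100 = 47.05

47.05%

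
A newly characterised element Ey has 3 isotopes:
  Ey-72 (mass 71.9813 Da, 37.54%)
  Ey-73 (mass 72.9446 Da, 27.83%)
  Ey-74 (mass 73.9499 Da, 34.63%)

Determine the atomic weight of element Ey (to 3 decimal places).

72.931 Da

Average mass = Σ (abundance × isotope mass) = 0.3754 × 71.9813 + 0.2783 × 72.9446 + 0.3463 × 73.9499
= 27.02178 + 20.30048 + 25.60885 = 72.93111 Da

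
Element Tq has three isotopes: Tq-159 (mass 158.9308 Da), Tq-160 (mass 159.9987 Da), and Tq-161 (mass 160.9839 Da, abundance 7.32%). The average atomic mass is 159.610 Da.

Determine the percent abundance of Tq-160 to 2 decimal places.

49.53%

Let x and y be the fractions of Tq-159 and Tq-160. Then x + y = 1 − 0.0732 = 0.9268 and 158.9308x + 159.9987y = 159.610 − 0.0732×160.9839 = 147.82597852.
Substituting: 158.9308x + 159.9987(0.9268 − x) = 147.82597852
(158.9308 − 159.9987)x = -0.46081664  ⇒  x = 0.43152, y = 0.49528
Tq-159: 43.15%, Tq-160: 49.53%.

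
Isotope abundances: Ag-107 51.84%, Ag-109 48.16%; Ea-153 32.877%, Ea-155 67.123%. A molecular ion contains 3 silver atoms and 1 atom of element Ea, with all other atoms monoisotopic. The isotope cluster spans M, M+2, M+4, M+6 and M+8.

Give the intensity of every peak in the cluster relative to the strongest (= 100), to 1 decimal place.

Silver pattern (n=3): 0.13931407 : 0.38827347 : 0.36071085 : 0.11170161
Element Ea pattern (n=1): 0.32877 : 0.67123
Convolve the two distributions (both contribute in 2-u steps):
  M: 0.13931407×0.32877 = 0.045802
  M+2: 0.13931407×0.67123 + 0.38827347×0.32877 = 0.221164
  M+4: 0.38827347×0.67123 + 0.36071085×0.32877 = 0.379212
  M+6: 0.36071085×0.67123 + 0.11170161×0.32877 = 0.278844
  M+8: 0.11170161×0.67123 = 0.074977
Scale to base peak (0.379212) = 100: 12.1 : 58.3 : 100.0 : 73.5 : 19.8

12.1 : 58.3 : 100.0 : 73.5 : 19.8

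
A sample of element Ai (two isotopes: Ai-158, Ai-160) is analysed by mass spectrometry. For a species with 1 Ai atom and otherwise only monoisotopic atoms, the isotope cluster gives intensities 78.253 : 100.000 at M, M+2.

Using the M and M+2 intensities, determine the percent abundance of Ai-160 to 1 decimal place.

If p is the fraction of Ai that is Ai-158, then I(M+2)/I(M) = [C(1,1)·p^0·(1−p)] / p^1 = 1·(1−p)/p = 100.000/78.253 = 1.2779
(1−p)/p = 1.2779/1 = 1.2779  ⇒  p = 1/(1 + 1.2779) = 0.4390
Ai-158: 43.9%, Ai-160: 56.1%.

56.1%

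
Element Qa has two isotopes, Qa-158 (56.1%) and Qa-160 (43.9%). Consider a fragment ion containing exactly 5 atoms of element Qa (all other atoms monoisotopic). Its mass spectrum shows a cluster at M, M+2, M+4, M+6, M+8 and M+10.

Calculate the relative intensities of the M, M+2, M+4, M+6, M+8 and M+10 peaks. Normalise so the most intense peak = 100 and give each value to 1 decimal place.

16.3 : 63.9 : 100.0 : 78.3 : 30.6 : 4.8

The 5 Qa atoms are independent, so intensities follow the terms of (0.561 + 0.439)^5.
P(M) = 0.561^5 = 0.055567
P(M+2) = 5 × 0.561^4 × 0.439^1 = 0.217413
P(M+4) = 10 × 0.561^3 × 0.439^2 = 0.340265
P(M+6) = 10 × 0.561^2 × 0.439^3 = 0.266268
P(M+8) = 5 × 0.561^1 × 0.439^4 = 0.104182
P(M+10) = 0.439^5 = 0.016305
The M+4 peak is largest (0.340265); scaling to 100 gives 16.3 : 63.9 : 100.0 : 78.3 : 30.6 : 4.8.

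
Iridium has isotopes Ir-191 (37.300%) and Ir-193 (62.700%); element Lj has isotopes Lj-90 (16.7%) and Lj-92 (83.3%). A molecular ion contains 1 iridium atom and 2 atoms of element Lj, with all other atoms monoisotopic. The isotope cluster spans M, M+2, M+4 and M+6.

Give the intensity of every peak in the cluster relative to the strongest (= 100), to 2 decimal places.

2.39 : 27.87 : 99.59 : 100.00

Iridium pattern (n=1): 0.3730 : 0.6270
Element Lj pattern (n=2): 0.027889 : 0.278222 : 0.693889
Convolve the two distributions (both contribute in 2-u steps):
  M: 0.3730×0.027889 = 0.010403
  M+2: 0.3730×0.278222 + 0.6270×0.027889 = 0.121263
  M+4: 0.3730×0.693889 + 0.6270×0.278222 = 0.433266
  M+6: 0.6270×0.693889 = 0.435068
Scale to base peak (0.435068) = 100: 2.39 : 27.87 : 99.59 : 100.00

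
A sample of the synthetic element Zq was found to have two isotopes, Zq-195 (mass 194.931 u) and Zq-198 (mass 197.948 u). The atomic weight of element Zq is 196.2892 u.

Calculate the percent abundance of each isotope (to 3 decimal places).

With x = fraction of Zq-195 (so Zq-198 is 1 − x):
194.931·x + 197.948·(1 − x) = 196.2892
(194.931 − 197.948)·x = 196.2892 − 197.948
x = -1.6588 / -3.017 = 0.54982 → 54.982% Zq-195, 45.018% Zq-198.

Zq-195: 54.982%, Zq-198: 45.018%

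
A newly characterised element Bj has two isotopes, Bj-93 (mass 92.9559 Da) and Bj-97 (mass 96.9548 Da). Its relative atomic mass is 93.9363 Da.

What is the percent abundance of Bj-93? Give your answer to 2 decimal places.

With x = fraction of Bj-93 (so Bj-97 is 1 − x):
92.9559·x + 96.9548·(1 − x) = 93.9363
(92.9559 − 96.9548)·x = 93.9363 − 96.9548
x = -3.0185 / -3.9989 = 0.75483 → 75.48% Bj-93, 24.52% Bj-97.

75.48%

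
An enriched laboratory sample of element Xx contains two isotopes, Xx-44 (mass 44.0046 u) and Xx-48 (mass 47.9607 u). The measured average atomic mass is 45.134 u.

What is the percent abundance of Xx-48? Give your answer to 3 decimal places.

28.548%

Writing the weighted mean with unknown fraction x of Xx-44:
44.0046·x + 47.9607·(1 − x) = 45.134
(44.0046 − 47.9607)·x = 45.134 − 47.9607
x = -2.8267 / -3.9561 = 0.71452 → 71.452% Xx-44, 28.548% Xx-48.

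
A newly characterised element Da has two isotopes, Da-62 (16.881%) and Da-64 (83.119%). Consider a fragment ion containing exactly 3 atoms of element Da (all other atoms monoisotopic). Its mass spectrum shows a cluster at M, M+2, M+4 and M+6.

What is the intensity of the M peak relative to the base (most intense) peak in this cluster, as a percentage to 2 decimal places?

Term probabilities: M 0.0048, M+2 0.0711, M+4 0.3499, M+6 0.5742. Base peak = M+6.
P(M+6) = C(3,3) × 0.16881^0 × 0.83119^3 = 1 × 1.0000 × 0.5742499 = 0.574250 (base)
P(M) = C(3,0) × 0.16881^3 × 0.83119^0 = 1 × 0.00481055 × 1.0000 = 0.004811
Relative intensity = 0.004811 / 0.574250 × 100 = 0.84

0.84%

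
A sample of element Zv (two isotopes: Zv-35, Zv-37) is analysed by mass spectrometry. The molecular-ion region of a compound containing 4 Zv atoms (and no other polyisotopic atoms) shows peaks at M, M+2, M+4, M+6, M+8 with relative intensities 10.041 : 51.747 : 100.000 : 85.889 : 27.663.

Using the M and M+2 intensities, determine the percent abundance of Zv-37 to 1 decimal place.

Let p = fractional abundance of Zv-35. I(M+2)/I(M) = [C(4,1)·p^3·(1−p)] / p^4 = 4·(1−p)/p = 51.747/10.041 = 5.1536
(1−p)/p = 5.1536/4 = 1.2884  ⇒  p = 1/(1 + 1.2884) = 0.4370
Zv-35: 43.7%, Zv-37: 56.3%.

56.3%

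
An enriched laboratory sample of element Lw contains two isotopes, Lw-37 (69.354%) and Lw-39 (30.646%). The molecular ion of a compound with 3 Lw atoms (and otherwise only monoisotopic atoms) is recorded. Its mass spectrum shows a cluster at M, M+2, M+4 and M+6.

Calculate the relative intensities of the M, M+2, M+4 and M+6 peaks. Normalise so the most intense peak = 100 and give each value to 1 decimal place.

Expanding (0.69354 + 0.30646)^3:
P(M) = 0.69354^3 = 0.333591
P(M+2) = 3 × 0.69354^2 × 0.30646^1 = 0.442220
P(M+4) = 3 × 0.69354^1 × 0.30646^2 = 0.195407
P(M+6) = 0.30646^3 = 0.028782
The M+2 peak is largest (0.442220); scaling to 100 gives 75.4 : 100.0 : 44.2 : 6.5.

75.4 : 100.0 : 44.2 : 6.5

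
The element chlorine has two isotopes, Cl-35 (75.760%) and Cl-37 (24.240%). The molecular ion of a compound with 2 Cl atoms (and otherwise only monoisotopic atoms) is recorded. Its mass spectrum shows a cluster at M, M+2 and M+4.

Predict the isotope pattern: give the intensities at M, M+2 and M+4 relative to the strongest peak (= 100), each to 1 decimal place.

Each Cl atom is independently Cl-35 (p = 0.75760) or Cl-37 (q = 0.24240); the cluster is the binomial expansion (p + q)^2.
P(M) = 0.75760^2 = 0.573958
P(M+2) = 2 × 0.75760^1 × 0.24240^1 = 0.367284
P(M+4) = 0.24240^2 = 0.058758
The M peak is largest (0.573958); scaling to 100 gives 100.0 : 64.0 : 10.2.

100.0 : 64.0 : 10.2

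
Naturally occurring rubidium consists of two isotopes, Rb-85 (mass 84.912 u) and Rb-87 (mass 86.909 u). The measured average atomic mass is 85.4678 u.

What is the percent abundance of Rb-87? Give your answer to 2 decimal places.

Writing the weighted mean with unknown fraction x of Rb-85:
84.912·x + 86.909·(1 − x) = 85.4678
(84.912 − 86.909)·x = 85.4678 − 86.909
x = -1.4412 / -1.997 = 0.72168 → 72.17% Rb-85, 27.83% Rb-87.

27.83%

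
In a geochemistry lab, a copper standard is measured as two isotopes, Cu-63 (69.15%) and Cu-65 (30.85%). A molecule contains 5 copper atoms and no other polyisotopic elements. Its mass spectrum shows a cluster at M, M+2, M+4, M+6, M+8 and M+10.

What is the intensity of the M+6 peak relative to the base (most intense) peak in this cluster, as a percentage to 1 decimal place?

Binomial terms of (0.6915 + 0.3085)^5: M 0.1581, M+2 0.3527, M+4 0.3147, M+6 0.1404, M+8 0.0313, M+10 0.0028 → M+2 is the base peak.
P(M+2) = C(5,1) × 0.6915^4 × 0.3085^1 = 5 × 0.2286487 × 0.3085 = 0.352691 (base)
P(M+6) = C(5,3) × 0.6915^2 × 0.3085^3 = 10 × 0.47817225 × 0.02936064 = 0.140394
Relative intensity = 0.140394 / 0.352691 × 100 = 39.8

39.8%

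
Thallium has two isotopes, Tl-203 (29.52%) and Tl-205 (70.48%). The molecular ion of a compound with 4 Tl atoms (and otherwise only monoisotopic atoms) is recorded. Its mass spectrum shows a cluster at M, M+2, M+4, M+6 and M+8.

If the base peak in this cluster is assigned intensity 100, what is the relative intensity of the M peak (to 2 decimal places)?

1.84

Term probabilities: M 0.0076, M+2 0.0725, M+4 0.2597, M+6 0.4134, M+8 0.2468. Base peak = M+6.
P(M+6) = C(4,3) × 0.2952^1 × 0.7048^3 = 4 × 0.2952 × 0.35010449 = 0.413403 (base)
P(M) = C(4,0) × 0.2952^4 × 0.7048^0 = 1 × 0.00759391 × 1.0000 = 0.007594
Relative intensity = 0.007594 / 0.413403 × 100 = 1.84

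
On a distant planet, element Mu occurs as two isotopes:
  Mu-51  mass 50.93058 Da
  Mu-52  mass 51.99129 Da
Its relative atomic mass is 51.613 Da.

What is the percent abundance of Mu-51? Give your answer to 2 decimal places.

With x = fraction of Mu-51 (so Mu-52 is 1 − x):
50.93058·x + 51.99129·(1 − x) = 51.613
(50.93058 − 51.99129)·x = 51.613 − 51.99129
x = -0.37829 / -1.06071 = 0.35664 → 35.66% Mu-51, 64.34% Mu-52.

35.66%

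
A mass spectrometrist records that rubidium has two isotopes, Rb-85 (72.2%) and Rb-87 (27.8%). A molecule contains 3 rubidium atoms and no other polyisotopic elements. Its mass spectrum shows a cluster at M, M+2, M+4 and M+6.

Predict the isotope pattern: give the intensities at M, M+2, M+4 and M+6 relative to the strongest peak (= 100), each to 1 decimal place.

86.6 : 100.0 : 38.5 : 4.9

The 3 Rb atoms are independent, so intensities follow the terms of (0.722 + 0.278)^3.
P(M) = 0.722^3 = 0.376367
P(M+2) = 3 × 0.722^2 × 0.278^1 = 0.434751
P(M+4) = 3 × 0.722^1 × 0.278^2 = 0.167397
P(M+6) = 0.278^3 = 0.021485
The M+2 peak is largest (0.434751); scaling to 100 gives 86.6 : 100.0 : 38.5 : 4.9.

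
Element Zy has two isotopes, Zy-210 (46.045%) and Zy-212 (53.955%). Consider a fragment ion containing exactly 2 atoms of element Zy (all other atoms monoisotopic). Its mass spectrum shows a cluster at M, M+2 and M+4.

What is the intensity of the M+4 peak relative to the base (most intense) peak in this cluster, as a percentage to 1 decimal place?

58.6%

(0.46045 + 0.53955)^2 gives M 0.2120, M+2 0.4969, M+4 0.2911; the largest is M+2.
P(M+2) = C(2,1) × 0.46045^1 × 0.53955^1 = 2 × 0.46045 × 0.53955 = 0.496872 (base)
P(M+4) = C(2,2) × 0.46045^0 × 0.53955^2 = 1 × 1.0000 × 0.2911142 = 0.291114
Relative intensity = 0.291114 / 0.496872 × 100 = 58.6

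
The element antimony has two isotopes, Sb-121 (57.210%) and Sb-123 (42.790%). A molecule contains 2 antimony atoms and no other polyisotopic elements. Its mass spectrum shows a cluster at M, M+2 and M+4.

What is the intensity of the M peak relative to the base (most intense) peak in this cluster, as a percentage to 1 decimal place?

Term probabilities: M 0.3273, M+2 0.4896, M+4 0.1831. Base peak = M+2.
P(M+2) = C(2,1) × 0.57210^1 × 0.42790^1 = 2 × 0.5721 × 0.4279 = 0.489603 (base)
P(M) = C(2,0) × 0.57210^2 × 0.42790^0 = 1 × 0.32729841 × 1.0000 = 0.327298
Relative intensity = 0.327298 / 0.489603 × 100 = 66.8

66.8%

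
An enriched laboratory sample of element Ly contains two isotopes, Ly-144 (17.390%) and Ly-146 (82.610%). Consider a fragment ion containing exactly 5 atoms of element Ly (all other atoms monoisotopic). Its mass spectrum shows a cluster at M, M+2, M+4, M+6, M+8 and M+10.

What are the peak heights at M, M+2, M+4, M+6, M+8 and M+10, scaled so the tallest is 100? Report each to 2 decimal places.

Each Ly atom is independently Ly-144 (p = 0.17390) or Ly-146 (q = 0.82610); the cluster is the binomial expansion (p + q)^5.
P(M) = 0.17390^5 = 0.000159
P(M+2) = 5 × 0.17390^4 × 0.82610^1 = 0.003777
P(M+4) = 10 × 0.17390^3 × 0.82610^2 = 0.035889
P(M+6) = 10 × 0.17390^2 × 0.82610^3 = 0.170489
P(M+8) = 5 × 0.17390^1 × 0.82610^4 = 0.404949
P(M+10) = 0.82610^5 = 0.384736
The M+8 peak is largest (0.404949); scaling to 100 gives 0.04 : 0.93 : 8.86 : 42.10 : 100.00 : 95.01.

0.04 : 0.93 : 8.86 : 42.10 : 100.00 : 95.01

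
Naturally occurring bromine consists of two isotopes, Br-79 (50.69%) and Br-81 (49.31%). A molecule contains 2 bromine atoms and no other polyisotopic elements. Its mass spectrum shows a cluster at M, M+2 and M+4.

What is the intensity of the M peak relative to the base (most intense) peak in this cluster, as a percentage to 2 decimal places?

Term probabilities: M 0.2569, M+2 0.4999, M+4 0.2431. Base peak = M+2.
P(M+2) = C(2,1) × 0.5069^1 × 0.4931^1 = 2 × 0.5069 × 0.4931 = 0.499905 (base)
P(M) = C(2,0) × 0.5069^2 × 0.4931^0 = 1 × 0.25694761 × 1.0000 = 0.256948
Relative intensity = 0.256948 / 0.499905 × 100 = 51.40

51.40%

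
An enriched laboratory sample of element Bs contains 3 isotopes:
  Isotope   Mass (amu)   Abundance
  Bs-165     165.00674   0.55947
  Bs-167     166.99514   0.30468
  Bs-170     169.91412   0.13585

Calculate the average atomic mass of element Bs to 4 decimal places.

166.2792 amu

The abundance-weighted mean is 0.55947 × 165.00674 + 0.30468 × 166.99514 + 0.13585 × 169.91412
= 92.316321 + 50.880079 + 23.082833 = 166.279233 amu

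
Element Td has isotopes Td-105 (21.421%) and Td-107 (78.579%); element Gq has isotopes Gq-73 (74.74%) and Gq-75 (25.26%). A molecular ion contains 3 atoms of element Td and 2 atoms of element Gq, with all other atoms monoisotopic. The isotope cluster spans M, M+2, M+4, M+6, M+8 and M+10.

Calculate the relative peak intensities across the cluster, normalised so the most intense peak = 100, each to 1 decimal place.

Element Td pattern (n=3): 0.00982922 : 0.1081701 : 0.39680213 : 0.48519855
Element Gq pattern (n=2): 0.55860676 : 0.37758648 : 0.06380676
Convolve the two distributions (both contribute in 2-u steps):
  M: 0.00982922×0.55860676 = 0.005491
  M+2: 0.00982922×0.37758648 + 0.1081701×0.55860676 = 0.064136
  M+4: 0.00982922×0.06380676 + 0.1081701×0.37758648 + 0.39680213×0.55860676 = 0.263127
  M+6: 0.1081701×0.06380676 + 0.39680213×0.37758648 + 0.48519855×0.55860676 = 0.427764
  M+8: 0.39680213×0.06380676 + 0.48519855×0.37758648 = 0.208523
  M+10: 0.48519855×0.06380676 = 0.030959
Scale to base peak (0.427764) = 100: 1.3 : 15.0 : 61.5 : 100.0 : 48.7 : 7.2

1.3 : 15.0 : 61.5 : 100.0 : 48.7 : 7.2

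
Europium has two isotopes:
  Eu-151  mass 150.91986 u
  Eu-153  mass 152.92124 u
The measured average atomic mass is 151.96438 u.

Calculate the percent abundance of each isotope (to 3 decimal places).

Eu-151: 47.810%, Eu-153: 52.190%

Writing the weighted mean with unknown fraction x of Eu-151:
150.91986·x + 152.92124·(1 − x) = 151.96438
(150.91986 − 152.92124)·x = 151.96438 − 152.92124
x = -0.95686 / -2.00138 = 0.47810 → 47.810% Eu-151, 52.190% Eu-153.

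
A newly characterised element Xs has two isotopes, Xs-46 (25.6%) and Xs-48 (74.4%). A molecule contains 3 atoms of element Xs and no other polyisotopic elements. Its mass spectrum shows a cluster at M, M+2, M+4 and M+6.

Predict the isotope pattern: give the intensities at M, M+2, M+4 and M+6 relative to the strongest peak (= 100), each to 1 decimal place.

3.9 : 34.4 : 100.0 : 96.9

The 3 Xs atoms are independent, so intensities follow the terms of (0.256 + 0.744)^3.
P(M) = 0.256^3 = 0.016777
P(M+2) = 3 × 0.256^2 × 0.744^1 = 0.146276
P(M+4) = 3 × 0.256^1 × 0.744^2 = 0.425116
P(M+6) = 0.744^3 = 0.411831
The M+4 peak is largest (0.425116); scaling to 100 gives 3.9 : 34.4 : 100.0 : 96.9.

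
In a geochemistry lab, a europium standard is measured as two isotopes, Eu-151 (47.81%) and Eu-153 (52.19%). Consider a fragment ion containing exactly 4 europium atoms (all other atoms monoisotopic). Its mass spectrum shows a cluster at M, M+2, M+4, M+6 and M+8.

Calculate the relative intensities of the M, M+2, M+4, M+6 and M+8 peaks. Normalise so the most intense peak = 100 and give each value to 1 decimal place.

14.0 : 61.1 : 100.0 : 72.8 : 19.9

Each Eu atom is independently Eu-151 (p = 0.4781) or Eu-153 (q = 0.5219); the cluster is the binomial expansion (p + q)^4.
P(M) = 0.4781^4 = 0.052249
P(M+2) = 4 × 0.4781^3 × 0.5219^1 = 0.228141
P(M+4) = 6 × 0.4781^2 × 0.5219^2 = 0.373563
P(M+6) = 4 × 0.4781^1 × 0.5219^3 = 0.271857
P(M+8) = 0.5219^4 = 0.074191
The M+4 peak is largest (0.373563); scaling to 100 gives 14.0 : 61.1 : 100.0 : 72.8 : 19.9.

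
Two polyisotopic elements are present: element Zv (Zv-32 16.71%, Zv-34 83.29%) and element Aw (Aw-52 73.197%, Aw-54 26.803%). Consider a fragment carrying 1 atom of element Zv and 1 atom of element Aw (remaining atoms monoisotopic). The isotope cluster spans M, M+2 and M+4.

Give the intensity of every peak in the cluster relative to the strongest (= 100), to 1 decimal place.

Element Zv pattern (n=1): 0.1671 : 0.8329
Element Aw pattern (n=1): 0.73197 : 0.26803
Convolve the two distributions (both contribute in 2-u steps):
  M: 0.1671×0.73197 = 0.122312
  M+2: 0.1671×0.26803 + 0.8329×0.73197 = 0.654446
  M+4: 0.8329×0.26803 = 0.223242
Scale to base peak (0.654446) = 100: 18.7 : 100.0 : 34.1

18.7 : 100.0 : 34.1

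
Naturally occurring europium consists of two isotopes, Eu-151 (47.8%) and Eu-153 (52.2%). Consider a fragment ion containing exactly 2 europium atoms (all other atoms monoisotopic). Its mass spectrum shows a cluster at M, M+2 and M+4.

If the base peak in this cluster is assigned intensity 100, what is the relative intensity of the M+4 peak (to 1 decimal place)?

Term probabilities: M 0.2285, M+2 0.4990, M+4 0.2725. Base peak = M+2.
P(M+2) = C(2,1) × 0.478^1 × 0.522^1 = 2 × 0.4780 × 0.5220 = 0.499032 (base)
P(M+4) = C(2,2) × 0.478^0 × 0.522^2 = 1 × 1.0000 × 0.272484 = 0.272484
Relative intensity = 0.272484 / 0.499032 × 100 = 54.6

54.6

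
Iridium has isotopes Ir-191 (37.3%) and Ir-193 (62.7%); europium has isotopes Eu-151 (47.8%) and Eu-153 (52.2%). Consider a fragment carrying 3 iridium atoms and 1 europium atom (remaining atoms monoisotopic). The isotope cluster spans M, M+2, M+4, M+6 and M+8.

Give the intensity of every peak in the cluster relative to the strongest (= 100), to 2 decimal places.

7.14 : 43.80 : 99.84 : 100.00 : 37.03

Iridium pattern (n=3): 0.05189512 : 0.26170165 : 0.43991135 : 0.24649188
Europium pattern (n=1): 0.4780 : 0.5220
Convolve the two distributions (both contribute in 2-u steps):
  M: 0.05189512×0.4780 = 0.024806
  M+2: 0.05189512×0.5220 + 0.26170165×0.4780 = 0.152183
  M+4: 0.26170165×0.5220 + 0.43991135×0.4780 = 0.346886
  M+6: 0.43991135×0.5220 + 0.24649188×0.4780 = 0.347457
  M+8: 0.24649188×0.5220 = 0.128669
Scale to base peak (0.347457) = 100: 7.14 : 43.80 : 99.84 : 100.00 : 37.03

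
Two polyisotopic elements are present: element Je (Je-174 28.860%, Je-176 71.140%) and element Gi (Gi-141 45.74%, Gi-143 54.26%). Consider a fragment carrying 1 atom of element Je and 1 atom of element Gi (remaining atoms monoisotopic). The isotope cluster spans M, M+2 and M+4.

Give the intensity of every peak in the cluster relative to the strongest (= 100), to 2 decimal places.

27.39 : 100.00 : 80.09

Element Je pattern (n=1): 0.2886 : 0.7114
Element Gi pattern (n=1): 0.4574 : 0.5426
Convolve the two distributions (both contribute in 2-u steps):
  M: 0.2886×0.4574 = 0.132006
  M+2: 0.2886×0.5426 + 0.7114×0.4574 = 0.481989
  M+4: 0.7114×0.5426 = 0.386006
Scale to base peak (0.481989) = 100: 27.39 : 100.00 : 80.09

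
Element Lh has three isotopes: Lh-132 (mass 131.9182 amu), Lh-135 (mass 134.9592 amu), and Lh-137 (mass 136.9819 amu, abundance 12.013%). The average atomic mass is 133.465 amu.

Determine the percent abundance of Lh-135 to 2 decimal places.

30.86%

Let x and y be the fractions of Lh-132 and Lh-135. Then x + y = 1 − 0.12013 = 0.87987 and 131.9182x + 134.9592y = 133.465 − 0.12013×136.9819 = 117.009364353.
Substituting: 131.9182x + 134.9592(0.87987 − x) = 117.009364353
(131.9182 − 134.9592)x = -1.737186951  ⇒  x = 0.57126, y = 0.30861
Lh-132: 57.13%, Lh-135: 30.86%.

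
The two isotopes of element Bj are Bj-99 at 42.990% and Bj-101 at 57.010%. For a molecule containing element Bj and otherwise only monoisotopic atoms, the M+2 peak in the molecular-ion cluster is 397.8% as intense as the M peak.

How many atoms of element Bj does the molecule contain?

The M+2/M ratio from n Bj atoms is n · q/p = n · 0.57010/0.42990.
n = 3.978 × 0.42990/0.57010 = 3.00 ≈ 3

3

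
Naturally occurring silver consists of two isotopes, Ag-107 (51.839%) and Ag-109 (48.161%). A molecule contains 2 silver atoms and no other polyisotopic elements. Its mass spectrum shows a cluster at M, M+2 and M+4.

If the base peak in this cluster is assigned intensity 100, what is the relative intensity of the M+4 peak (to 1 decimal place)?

Binomial terms of (0.51839 + 0.48161)^2: M 0.2687, M+2 0.4993, M+4 0.2319 → M+2 is the base peak.
P(M+2) = C(2,1) × 0.51839^1 × 0.48161^1 = 2 × 0.51839 × 0.48161 = 0.499324 (base)
P(M+4) = C(2,2) × 0.51839^0 × 0.48161^2 = 1 × 1.0000 × 0.23194819 = 0.231948
Relative intensity = 0.231948 / 0.499324 × 100 = 46.5

46.5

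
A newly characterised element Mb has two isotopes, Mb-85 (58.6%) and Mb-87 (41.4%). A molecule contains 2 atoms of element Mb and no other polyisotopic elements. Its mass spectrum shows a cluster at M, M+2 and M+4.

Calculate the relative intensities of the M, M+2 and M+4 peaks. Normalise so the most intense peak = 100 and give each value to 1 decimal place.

The 2 Mb atoms are independent, so intensities follow the terms of (0.586 + 0.414)^2.
P(M) = 0.586^2 = 0.343396
P(M+2) = 2 × 0.586^1 × 0.414^1 = 0.485208
P(M+4) = 0.414^2 = 0.171396
The M+2 peak is largest (0.485208); scaling to 100 gives 70.8 : 100.0 : 35.3.

70.8 : 100.0 : 35.3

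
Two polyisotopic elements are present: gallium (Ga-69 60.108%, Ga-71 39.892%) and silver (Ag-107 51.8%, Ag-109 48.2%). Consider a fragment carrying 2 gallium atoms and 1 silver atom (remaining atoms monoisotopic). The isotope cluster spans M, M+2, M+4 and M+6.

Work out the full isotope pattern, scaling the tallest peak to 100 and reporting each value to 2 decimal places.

44.29 : 100.00 : 74.21 : 18.15

Gallium pattern (n=2): 0.36129717 : 0.47956567 : 0.15913717
Silver pattern (n=1): 0.5180 : 0.4820
Convolve the two distributions (both contribute in 2-u steps):
  M: 0.36129717×0.5180 = 0.187152
  M+2: 0.36129717×0.4820 + 0.47956567×0.5180 = 0.422560
  M+4: 0.47956567×0.4820 + 0.15913717×0.5180 = 0.313584
  M+6: 0.15913717×0.4820 = 0.076704
Scale to base peak (0.422560) = 100: 44.29 : 100.00 : 74.21 : 18.15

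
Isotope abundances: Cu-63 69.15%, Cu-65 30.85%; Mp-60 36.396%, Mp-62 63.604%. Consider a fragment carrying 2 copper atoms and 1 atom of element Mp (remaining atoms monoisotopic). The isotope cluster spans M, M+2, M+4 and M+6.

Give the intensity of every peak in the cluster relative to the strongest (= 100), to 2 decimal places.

Copper pattern (n=2): 0.47817225 : 0.4266555 : 0.09517225
Element Mp pattern (n=1): 0.36396 : 0.63604
Convolve the two distributions (both contribute in 2-u steps):
  M: 0.47817225×0.36396 = 0.174036
  M+2: 0.47817225×0.63604 + 0.4266555×0.36396 = 0.459422
  M+4: 0.4266555×0.63604 + 0.09517225×0.36396 = 0.306009
  M+6: 0.09517225×0.63604 = 0.060533
Scale to base peak (0.459422) = 100: 37.88 : 100.00 : 66.61 : 13.18

37.88 : 100.00 : 66.61 : 13.18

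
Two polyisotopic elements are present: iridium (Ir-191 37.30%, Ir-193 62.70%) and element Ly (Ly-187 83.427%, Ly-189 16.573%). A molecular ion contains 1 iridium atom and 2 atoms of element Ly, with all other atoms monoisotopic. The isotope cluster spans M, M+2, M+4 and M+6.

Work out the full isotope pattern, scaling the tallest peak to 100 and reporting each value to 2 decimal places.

Iridium pattern (n=1): 0.3730 : 0.6270
Element Ly pattern (n=2): 0.69600643 : 0.27652713 : 0.02746643
Convolve the two distributions (both contribute in 2-u steps):
  M: 0.3730×0.69600643 = 0.259610
  M+2: 0.3730×0.27652713 + 0.6270×0.69600643 = 0.539541
  M+4: 0.3730×0.02746643 + 0.6270×0.27652713 = 0.183627
  M+6: 0.6270×0.02746643 = 0.017221
Scale to base peak (0.539541) = 100: 48.12 : 100.00 : 34.03 : 3.19

48.12 : 100.00 : 34.03 : 3.19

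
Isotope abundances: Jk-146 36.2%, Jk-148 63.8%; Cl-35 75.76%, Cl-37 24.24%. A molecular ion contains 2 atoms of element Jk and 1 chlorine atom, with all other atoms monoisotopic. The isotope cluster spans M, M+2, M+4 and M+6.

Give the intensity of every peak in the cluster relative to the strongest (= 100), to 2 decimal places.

Element Jk pattern (n=2): 0.131044 : 0.461912 : 0.407044
Chlorine pattern (n=1): 0.7576 : 0.2424
Convolve the two distributions (both contribute in 2-u steps):
  M: 0.131044×0.7576 = 0.099279
  M+2: 0.131044×0.2424 + 0.461912×0.7576 = 0.381710
  M+4: 0.461912×0.2424 + 0.407044×0.7576 = 0.420344
  M+6: 0.407044×0.2424 = 0.098667
Scale to base peak (0.420344) = 100: 23.62 : 90.81 : 100.00 : 23.47

23.62 : 90.81 : 100.00 : 23.47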